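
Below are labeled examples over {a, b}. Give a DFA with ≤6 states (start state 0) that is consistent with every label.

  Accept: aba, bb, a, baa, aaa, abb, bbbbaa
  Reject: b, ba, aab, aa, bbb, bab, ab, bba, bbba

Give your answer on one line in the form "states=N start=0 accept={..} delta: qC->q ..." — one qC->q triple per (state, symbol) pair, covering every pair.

Grow the machine one transition at a time. Run the examples from 0; the earliest place one falls off (shortest prefix, ties alphabetical) gets sent to the lowest-numbered state that keeps every Accept/Reject pair distinguishable — a pair clashes when both reach the same state with identical unread suffix — and to a fresh state only if none does.
a: 0a undefined. 0a->0: no, aba/ba meet in 0 with "ba" left. Open state 1: 0a->1.
b: 0b undefined. 0b->0: no, bb/b meet in 0. 0b->1: no, aba/bba meet in 1 with "ba" left. Open state 2: 0b->2.
aa: 1a undefined. 1a->0: ok.
ab: 1b undefined. 1b->0: no, abb/b meet in 2. 1b->1: no, aba/aa meet in 0. 1b->2: no, aba/ba meet in 2 with "a" left. Open state 3: 1b->3.
ba: 2a undefined. 2a->0: ok.
bb: 2b undefined. 2b->0: no, bb/ba meet in 0. 2b->1: no, aba/bbba meet in 3 with "a" left. 2b->2: no, bb/b meet in 2. 2b->3: no, aba/bba meet in 3 with "a" left. Open state 4: 2b->4.
aba: 3a undefined. 3a->0: no, aba/ba meet in 0. 3a->1: ok.
abb: 3b undefined. 3b->0: no, abb/ba meet in 0. 3b->1: ok.
bba: 4a undefined. 4a->0: ok.
bbb: 4b undefined. 4b->0: no, aba/bbba meet in 1. 4b->1: no, aba/bbb meet in 1. 4b->2: ok.
All examples now run through 5 states with every (state, symbol) defined. Accept strings end in {1,4}, Reject strings end in {0,2,3}; accept={1,4}.

states=5 start=0 accept={1,4} delta: 0a->1 0b->2 1a->0 1b->3 2a->0 2b->4 3a->1 3b->1 4a->0 4b->2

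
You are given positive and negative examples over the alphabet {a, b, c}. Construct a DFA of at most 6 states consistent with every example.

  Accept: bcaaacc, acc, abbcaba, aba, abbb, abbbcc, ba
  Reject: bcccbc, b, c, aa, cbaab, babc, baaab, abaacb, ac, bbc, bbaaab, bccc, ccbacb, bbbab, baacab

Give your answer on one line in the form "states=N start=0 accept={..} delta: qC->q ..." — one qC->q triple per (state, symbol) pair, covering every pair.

Fold the examples into a partial DFA from state 0: repeatedly fix the first undefined (state, symbol) met by the shortest-then-alphabetical prefix, trying targets in increasing order and rejecting any under which an Accept and a Reject string meet in one state with the same remainder; add a state when all current targets are rejected. Accepting states are where Accept strings end.
a: 0a undefined. 0a->0: ok.
b: 0b undefined. 0b->0: no, aba/b meet in 0. Open state 1: 0b->1.
c: 0c undefined. 0c->0: no, acc/c meet in 0. 0c->1: ok.
ba: 1a undefined. 1a->0: no, acc/babc meet in 1 with "c" left. 1a->1: no, aba/b meet in 1. Open state 2: 1a->2.
bb: 1b undefined. 1b->0: no, abbb/b meet in 1. 1b->1: no, acc/bbc meet in 1 with "c" left. 1b->2: ok.
bc: 1c undefined. 1c->0: no, bcaaacc/bcccbc meet in 0. 1c->1: no, acc/b meet in 1. 1c->2: ok.
baa: 2a undefined. 2a->0: no, bcaaacc/abaacb meet in 2. 2a->1: no, bcaaacc/bbc meet in 2 with "c" left. 2a->2: no, bcaaacc/bccc meet in 2 with "cc" left. Open state 3: 2a->3.
bab: 2b undefined. 2b->0: no, acc/ccbacb meet in 2. 2b->1: no, acc/babc meet in 2. 2b->2: no, abbbcc/bccc meet in 2 with "cc" left. 2b->3: ok.
bbc: 2c undefined. 2c->0: ok.
baaa: 3a undefined. 3a->0: no, bcaaacc/ccbacb meet in 2. 3a->1: no, bcaaacc/b meet in 1. 3a->2: no, abbb/cbaab meet in 3. 3a->3: ok.
baac: 3c undefined. 3c->0: no, bcaaacc/b meet in 1. 3c->1: no, bcaaacc/abaacb meet in 2. 3c->2: no, bcaaacc/bcccbc meet in 0. 3c->3: no, bcaaacc/babc meet in 3. Open state 4: 3c->4.
baaab: 3b undefined. 3b->0: ok.
baaca: 4a undefined. 4a->0: ok.
abaacb: 4b undefined. 4b->0: ok.
abbbcc: 4c undefined. 4c->0: no, bcaaacc/bcccbc meet in 0. 4c->1: no, bcaaacc/b meet in 1. 4c->2: ok.
All examples now run through 5 states with every (state, symbol) defined. Accept strings end in {2,3}, Reject strings end in {0,1,4}; accept={2,3}.

states=5 start=0 accept={2,3} delta: 0a->0 0b->1 0c->1 1a->2 1b->2 1c->2 2a->3 2b->3 2c->0 3a->3 3b->0 3c->4 4a->0 4b->0 4c->2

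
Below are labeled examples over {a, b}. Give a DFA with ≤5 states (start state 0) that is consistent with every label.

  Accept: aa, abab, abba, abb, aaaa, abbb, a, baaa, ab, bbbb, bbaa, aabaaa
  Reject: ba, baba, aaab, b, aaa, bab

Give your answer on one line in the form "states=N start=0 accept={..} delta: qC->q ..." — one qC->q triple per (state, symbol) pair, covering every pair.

Fold the examples into a partial DFA from state 0: repeatedly fix the first undefined (state, symbol) met by the shortest-then-alphabetical prefix, trying targets in increasing order and rejecting any under which an Accept and a Reject string meet in one state with the same remainder; add a state when all current targets are rejected. Accepting states are where Accept strings end.
a: 0a undefined. 0a->0: no, aa/aaa meet in 0. Open state 1: 0a->1.
b: 0b undefined. 0b->0: no, a/ba meet in 1. 0b->1: no, aa/ba meet in 1 with "a" left. Open state 2: 0b->2.
aa: 1a undefined. 1a->0: no, a/aaa meet in 1. 1a->1: no, aa/aaa meet in 1. 1a->2: no, aa/b meet in 2. Open state 3: 1a->3.
ab: 1b undefined. 1b->0: no, abba/ba meet in 2 with "a" left. 1b->1: ok.
ba: 2a undefined. 2a->0: ok.
bb: 2b undefined. 2b->0: no, bbbb/ba meet in 0. 2b->1: no, bbaa/aaa meet in 3 with "a" left. 2b->2: no, bbbb/b meet in 2. 2b->3: ok.
aaa: 3a undefined. 3a->0: ok.
aab: 3b undefined. 3b->0: no, abab/ba meet in 0. 3b->1: ok.
All examples now run through 4 states with every (state, symbol) defined. Accept strings end in {1,3}, Reject strings end in {0,2}; accept={1,3}.

states=4 start=0 accept={1,3} delta: 0a->1 0b->2 1a->3 1b->1 2a->0 2b->3 3a->0 3b->1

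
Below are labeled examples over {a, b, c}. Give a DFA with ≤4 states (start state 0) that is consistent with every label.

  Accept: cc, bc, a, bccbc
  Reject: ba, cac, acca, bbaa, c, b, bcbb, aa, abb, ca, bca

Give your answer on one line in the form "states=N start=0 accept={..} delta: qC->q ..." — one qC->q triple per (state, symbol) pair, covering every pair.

State merging on the prefix tree: take the shortest (then alphabetical) example prefix whose next move is undefined and point that move at state 0, else 1, else 2, ...; a target is out if some Accept/Reject pair would then sit in one state with the same input left (inseparable). If every existing state is out, open a new one.
a: 0a undefined. 0a->0: no, a/aa meet in 0. Open state 1: 0a->1.
b: 0b undefined. 0b->0: no, bc/c meet in 0 with "c" left. 0b->1: no, a/b meet in 1. Open state 2: 0b->2.
c: 0c undefined. 0c->0: no, cc/c meet in 0. 0c->1: no, a/c meet in 1. 0c->2: ok.
aa: 1a undefined. 1a->0: ok.
ab: 1b undefined. 1b->0: ok.
ac: 1c undefined. 1c->0: ok.
ba: 2a undefined. 2a->0: ok.
bb: 2b undefined. 2b->0: ok.
bc: 2c undefined. 2c->0: no, cc/ba meet in 0. 2c->1: ok.
All examples now run through 3 states with every (state, symbol) defined. Accept strings end in {1}, Reject strings end in {0,2}; accept={1}.

states=3 start=0 accept={1} delta: 0a->1 0b->2 0c->2 1a->0 1b->0 1c->0 2a->0 2b->0 2c->1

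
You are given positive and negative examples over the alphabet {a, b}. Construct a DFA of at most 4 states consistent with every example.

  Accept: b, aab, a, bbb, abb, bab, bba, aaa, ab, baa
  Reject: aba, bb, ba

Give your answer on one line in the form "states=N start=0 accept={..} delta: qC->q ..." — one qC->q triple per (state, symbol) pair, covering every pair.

states=3 start=0 accept={1,2} delta: 0a->1 0b->2 1a->0 1b->1 2a->0 2b->0

State merging on the prefix tree: take the shortest (then alphabetical) example prefix whose next move is undefined and point that move at state 0, else 1, else 2, ...; a target is out if some Accept/Reject pair would then sit in one state with the same input left (inseparable). If every existing state is out, open a new one.
a: 0a undefined. 0a->0: no, abb/bb meet in 0 with "bb" left. Open state 1: 0a->1.
b: 0b undefined. 0b->0: no, b/bb meet in 0. 0b->1: no, bba/aba meet in 1 with "ba" left. Open state 2: 0b->2.
aa: 1a undefined. 1a->0: ok.
ab: 1b undefined. 1b->0: no, a/aba meet in 1. 1b->1: ok.
ba: 2a undefined. 2a->0: ok.
bb: 2b undefined. 2b->0: ok.
All examples now run through 3 states with every (state, symbol) defined. Accept strings end in {1,2}, Reject strings end in {0}; accept={1,2}.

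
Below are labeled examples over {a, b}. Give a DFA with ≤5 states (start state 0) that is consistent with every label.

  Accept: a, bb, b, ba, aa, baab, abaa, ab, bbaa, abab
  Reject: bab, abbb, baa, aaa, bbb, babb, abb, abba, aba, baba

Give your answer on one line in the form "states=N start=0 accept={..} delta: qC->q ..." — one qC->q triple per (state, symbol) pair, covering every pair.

State merging on the prefix tree: take the shortest (then alphabetical) example prefix whose next move is undefined and point that move at state 0, else 1, else 2, ...; a target is out if some Accept/Reject pair would then sit in one state with the same input left (inseparable). If every existing state is out, open a new one.
a: 0a undefined. 0a->0: no, a/aaa meet in 0. Open state 1: 0a->1.
b: 0b undefined. 0b->0: no, bb/bbb meet in 0. 0b->1: ok.
aa: 1a undefined. 1a->0: no, a/bab meet in 1. 1a->1: no, a/baa meet in 1. Open state 2: 1a->2.
ab: 1b undefined. 1b->0: no, a/bbb meet in 1. 1b->1: no, a/abbb meet in 1. 1b->2: ok.
aaa: 2a undefined. 2a->0: ok.
abb: 2b undefined. 2b->0: no, a/abbb meet in 1. 2b->1: no, a/bab meet in 1. 2b->2: no, bb/bab meet in 2. Open state 3: 2b->3.
abba: 3a undefined. 3a->0: ok.
abbb: 3b undefined. 3b->0: ok.
All examples now run through 4 states with every (state, symbol) defined. Accept strings end in {1,2}, Reject strings end in {0,3}; accept={1,2}.

states=4 start=0 accept={1,2} delta: 0a->1 0b->1 1a->2 1b->2 2a->0 2b->3 3a->0 3b->0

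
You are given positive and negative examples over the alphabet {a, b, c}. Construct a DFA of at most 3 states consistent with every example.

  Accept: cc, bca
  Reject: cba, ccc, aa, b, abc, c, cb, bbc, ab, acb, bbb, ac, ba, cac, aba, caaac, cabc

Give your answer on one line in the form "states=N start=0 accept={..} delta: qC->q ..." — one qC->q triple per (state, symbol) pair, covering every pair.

Grow the machine one transition at a time. Run the examples from 0; the earliest place one falls off (shortest prefix, ties alphabetical) gets sent to the lowest-numbered state that keeps every Accept/Reject pair distinguishable — a pair clashes when both reach the same state with identical unread suffix — and to a fresh state only if none does.
a: 0a undefined. 0a->0: ok.
b: 0b undefined. 0b->0: ok.
c: 0c undefined. 0c->0: no, cc/cba meet in 0. Open state 1: 0c->1.
ca: 1a undefined. 1a->0: no, bca/aa meet in 0. 1a->1: no, cc/cac meet in 1 with "c" left. Open state 2: 1a->2.
cb: 1b undefined. 1b->0: ok.
cc: 1c undefined. 1c->0: no, cc/cba meet in 0. 1c->1: no, cc/ccc meet in 1. 1c->2: ok.
caa: 2a undefined. 2a->0: ok.
cab: 2b undefined. 2b->0: ok.
cac: 2c undefined. 2c->0: ok.
All examples now run through 3 states with every (state, symbol) defined. Accept strings end in {2}, Reject strings end in {0,1}; accept={2}.

states=3 start=0 accept={2} delta: 0a->0 0b->0 0c->1 1a->2 1b->0 1c->2 2a->0 2b->0 2c->0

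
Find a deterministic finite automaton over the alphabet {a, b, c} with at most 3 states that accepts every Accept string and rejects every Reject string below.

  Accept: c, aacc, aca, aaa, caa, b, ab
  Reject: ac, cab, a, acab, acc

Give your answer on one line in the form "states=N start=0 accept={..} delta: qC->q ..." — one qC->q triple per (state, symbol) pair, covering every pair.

states=3 start=0 accept={0,2} delta: 0a->1 0b->0 0c->2 1a->2 1b->0 1c->1 2a->2 2b->1 2c->0

State merging on the prefix tree: take the shortest (then alphabetical) example prefix whose next move is undefined and point that move at state 0, else 1, else 2, ...; a target is out if some Accept/Reject pair would then sit in one state with the same input left (inseparable). If every existing state is out, open a new one.
a: 0a undefined. 0a->0: no, c/ac meet in 0 with "c" left. Open state 1: 0a->1.
b: 0b undefined. 0b->0: ok.
c: 0c undefined. 0c->0: no, ab/cab meet in 1 with "b" left. 0c->1: no, c/a meet in 1. Open state 2: 0c->2.
aa: 1a undefined. 1a->0: no, aaa/a meet in 1. 1a->1: no, aacc/acc meet in 1 with "cc" left. 1a->2: ok.
ab: 1b undefined. 1b->0: ok.
ac: 1c undefined. 1c->0: no, c/acc meet in 2. 1c->1: ok.
ca: 2a undefined. 2a->0: no, aaa/cab meet in 0. 2a->1: no, aaa/ac meet in 1. 2a->2: ok.
aac: 2c undefined. 2c->0: ok.
cab: 2b undefined. 2b->0: no, b/cab meet in 0. 2b->1: ok.
All examples now run through 3 states with every (state, symbol) defined. Accept strings end in {0,2}, Reject strings end in {1}; accept={0,2}.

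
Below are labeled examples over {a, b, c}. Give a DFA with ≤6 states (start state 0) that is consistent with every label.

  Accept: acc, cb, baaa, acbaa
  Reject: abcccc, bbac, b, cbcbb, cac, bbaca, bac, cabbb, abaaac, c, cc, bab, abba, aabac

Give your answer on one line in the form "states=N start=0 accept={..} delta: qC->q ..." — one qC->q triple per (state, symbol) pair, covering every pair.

Fold the examples into a partial DFA from state 0: repeatedly fix the first undefined (state, symbol) met by the shortest-then-alphabetical prefix, trying targets in increasing order and rejecting any under which an Accept and a Reject string meet in one state with the same remainder; add a state when all current targets are rejected. Accepting states are where Accept strings end.
a: 0a undefined. 0a->0: no, acc/cc meet in 0 with "cc" left. Open state 1: 0a->1.
b: 0b undefined. 0b->0: ok.
c: 0c undefined. 0c->0: no, cb/b meet in 0. 0c->1: no, cb/bab meet in 1 with "b" left. Open state 2: 0c->2.
aa: 1a undefined. 1a->0: ok.
ab: 1b undefined. 1b->0: no, baaa/abba meet in 1. 1b->1: no, baaa/bab meet in 1. 1b->2: ok.
ac: 1c undefined. 1c->0: no, acc/c meet in 2. 1c->1: no, acc/bbac meet in 1. 1c->2: no, acc/cc meet in 2 with "c" left. Open state 3: 1c->3.
ca: 2a undefined. 2a->0: ok.
cb: 2b undefined. 2b->0: no, cb/b meet in 0. 2b->1: ok.
cc: 2c undefined. 2c->0: ok.
acb: 3b undefined. 3b->0: no, acbaa/b meet in 0. 3b->1: ok.
acc: 3c undefined. 3c->0: no, acc/b meet in 0. 3c->1: ok.
bbaca: 3a undefined. 3a->0: ok.
All examples now run through 4 states with every (state, symbol) defined. Accept strings end in {1}, Reject strings end in {0,2,3}; accept={1}.

states=4 start=0 accept={1} delta: 0a->1 0b->0 0c->2 1a->0 1b->2 1c->3 2a->0 2b->1 2c->0 3a->0 3b->1 3c->1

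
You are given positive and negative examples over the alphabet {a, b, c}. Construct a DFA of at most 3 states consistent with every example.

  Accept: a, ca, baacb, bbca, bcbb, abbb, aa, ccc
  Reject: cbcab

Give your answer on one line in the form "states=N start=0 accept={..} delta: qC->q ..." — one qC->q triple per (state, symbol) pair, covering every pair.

Fold the examples into a partial DFA from state 0: repeatedly fix the first undefined (state, symbol) met by the shortest-then-alphabetical prefix, trying targets in increasing order and rejecting any under which an Accept and a Reject string meet in one state with the same remainder; add a state when all current targets are rejected. Accepting states are where Accept strings end.
a: 0a undefined. 0a->0: ok.
b: 0b undefined. 0b->0: ok.
c: 0c undefined. 0c->0: no, a/cbcab meet in 0. Open state 1: 0c->1.
ca: 1a undefined. 1a->0: ok.
cb: 1b undefined. 1b->0: no, a/cbcab meet in 0. 1b->1: ok.
cc: 1c undefined. 1c->0: no, a/cbcab meet in 0. 1c->1: no, a/cbcab meet in 0. Open state 2: 1c->2.
ccc: 2c undefined. 2c->0: ok.
cbca: 2a undefined. 2a->0: no, a/cbcab meet in 0. 2a->1: no, baacb/cbcab meet in 1. 2a->2: ok.
cbcab: 2b undefined. 2b->0: no, a/cbcab meet in 0. 2b->1: no, baacb/cbcab meet in 1. 2b->2: ok.
All examples now run through 3 states with every (state, symbol) defined. Accept strings end in {0,1}, Reject strings end in {2}; accept={0,1}.

states=3 start=0 accept={0,1} delta: 0a->0 0b->0 0c->1 1a->0 1b->1 1c->2 2a->2 2b->2 2c->0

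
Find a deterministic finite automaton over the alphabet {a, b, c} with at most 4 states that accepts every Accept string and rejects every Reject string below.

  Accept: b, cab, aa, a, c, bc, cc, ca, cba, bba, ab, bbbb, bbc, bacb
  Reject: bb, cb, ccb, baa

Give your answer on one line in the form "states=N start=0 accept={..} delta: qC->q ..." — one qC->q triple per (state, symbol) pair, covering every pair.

states=4 start=0 accept={0,1,2} delta: 0a->0 0b->1 0c->1 1a->2 1b->3 1c->1 2a->3 2b->0 2c->0 3a->0 3b->0 3c->0

State merging on the prefix tree: take the shortest (then alphabetical) example prefix whose next move is undefined and point that move at state 0, else 1, else 2, ...; a target is out if some Accept/Reject pair would then sit in one state with the same input left (inseparable). If every existing state is out, open a new one.
a: 0a undefined. 0a->0: ok.
b: 0b undefined. 0b->0: no, b/bb meet in 0. Open state 1: 0b->1.
c: 0c undefined. 0c->0: no, b/cb meet in 1. 0c->1: ok.
ba: 1a undefined. 1a->0: no, aa/baa meet in 0. 1a->1: no, b/baa meet in 1. Open state 2: 1a->2.
bb: 1b undefined. 1b->0: no, aa/bb meet in 0. 1b->1: no, b/bb meet in 1. 1b->2: no, ca/bb meet in 2. Open state 3: 1b->3.
bc: 1c undefined. 1c->0: no, b/ccb meet in 1. 1c->1: ok.
baa: 2a undefined. 2a->0: no, aa/baa meet in 0. 2a->1: no, b/baa meet in 1. 2a->2: no, ca/baa meet in 2. 2a->3: ok.
bac: 2c undefined. 2c->0: ok.
bba: 3a undefined. 3a->0: ok.
bbb: 3b undefined. 3b->0: ok.
bbc: 3c undefined. 3c->0: ok.
cab: 2b undefined. 2b->0: ok.
All examples now run through 4 states with every (state, symbol) defined. Accept strings end in {0,1,2}, Reject strings end in {3}; accept={0,1,2}.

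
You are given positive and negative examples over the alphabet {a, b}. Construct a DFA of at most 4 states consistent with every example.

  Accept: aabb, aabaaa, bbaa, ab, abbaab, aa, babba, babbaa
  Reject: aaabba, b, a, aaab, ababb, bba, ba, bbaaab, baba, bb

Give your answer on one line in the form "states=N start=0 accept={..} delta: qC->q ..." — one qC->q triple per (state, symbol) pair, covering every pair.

states=4 start=0 accept={2,3} delta: 0a->1 0b->0 1a->2 1b->2 2a->0 2b->3 3a->3 3b->2

Grow the machine one transition at a time. Run the examples from 0; the earliest place one falls off (shortest prefix, ties alphabetical) gets sent to the lowest-numbered state that keeps every Accept/Reject pair distinguishable — a pair clashes when both reach the same state with identical unread suffix — and to a fresh state only if none does.
a: 0a undefined. 0a->0: no, aabb/bb meet in 0 with "bb" left. Open state 1: 0a->1.
b: 0b undefined. 0b->0: ok.
aa: 1a undefined. 1a->0: no, aabb/b meet in 0. 1a->1: no, bbaa/a meet in 1. Open state 2: 1a->2.
ab: 1b undefined. 1b->0: no, ab/b meet in 0. 1b->1: no, aabb/ababb meet in 2 with "bb" left. 1b->2: ok.
aaa: 2a undefined. 2a->0: ok.
aab: 2b undefined. 2b->0: no, aabb/b meet in 0. 2b->1: no, aabaaa/aaabba meet in 1. 2b->2: no, babba/b meet in 0. Open state 3: 2b->3.
aaba: 3a undefined. 3a->0: no, babba/b meet in 0. 3a->1: no, aabaaa/b meet in 0. 3a->2: no, aabaaa/aaabba meet in 1. 3a->3: ok.
aabb: 3b undefined. 3b->0: no, aabb/b meet in 0. 3b->1: no, aabb/aaabba meet in 1. 3b->2: ok.
All examples now run through 4 states with every (state, symbol) defined. Accept strings end in {2,3}, Reject strings end in {0,1}; accept={2,3}.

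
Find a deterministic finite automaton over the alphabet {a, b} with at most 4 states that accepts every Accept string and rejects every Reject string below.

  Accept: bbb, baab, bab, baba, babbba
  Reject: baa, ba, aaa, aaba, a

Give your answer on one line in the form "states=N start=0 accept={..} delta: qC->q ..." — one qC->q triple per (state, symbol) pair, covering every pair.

states=3 start=0 accept={2} delta: 0a->0 0b->1 1a->1 1b->2 2a->2 2b->2

State merging on the prefix tree: take the shortest (then alphabetical) example prefix whose next move is undefined and point that move at state 0, else 1, else 2, ...; a target is out if some Accept/Reject pair would then sit in one state with the same input left (inseparable). If every existing state is out, open a new one.
a: 0a undefined. 0a->0: ok.
b: 0b undefined. 0b->0: no, bbb/baa meet in 0. Open state 1: 0b->1.
ba: 1a undefined. 1a->0: no, baba/baa meet in 0. 1a->1: ok.
bb: 1b undefined. 1b->0: no, bbb/baa meet in 1. 1b->1: no, bbb/baa meet in 1. Open state 2: 1b->2.
bbb: 2b undefined. 2b->0: no, bbb/aaa meet in 0. 2b->1: no, bbb/baa meet in 1. 2b->2: ok.
baba: 2a undefined. 2a->0: no, baba/aaa meet in 0. 2a->1: no, baba/baa meet in 1. 2a->2: ok.
All examples now run through 3 states with every (state, symbol) defined. Accept strings end in {2}, Reject strings end in {0,1}; accept={2}.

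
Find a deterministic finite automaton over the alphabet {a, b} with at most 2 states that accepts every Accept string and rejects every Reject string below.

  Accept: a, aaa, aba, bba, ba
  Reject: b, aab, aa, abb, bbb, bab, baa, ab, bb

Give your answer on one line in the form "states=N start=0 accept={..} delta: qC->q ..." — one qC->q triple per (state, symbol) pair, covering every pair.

Grow the machine one transition at a time. Run the examples from 0; the earliest place one falls off (shortest prefix, ties alphabetical) gets sent to the lowest-numbered state that keeps every Accept/Reject pair distinguishable — a pair clashes when both reach the same state with identical unread suffix — and to a fresh state only if none does.
a: 0a undefined. 0a->0: no, a/aa meet in 0. Open state 1: 0a->1.
b: 0b undefined. 0b->0: ok.
aa: 1a undefined. 1a->0: ok.
ab: 1b undefined. 1b->0: ok.
All examples now run through 2 states with every (state, symbol) defined. Accept strings end in {1}, Reject strings end in {0}; accept={1}.

states=2 start=0 accept={1} delta: 0a->1 0b->0 1a->0 1b->0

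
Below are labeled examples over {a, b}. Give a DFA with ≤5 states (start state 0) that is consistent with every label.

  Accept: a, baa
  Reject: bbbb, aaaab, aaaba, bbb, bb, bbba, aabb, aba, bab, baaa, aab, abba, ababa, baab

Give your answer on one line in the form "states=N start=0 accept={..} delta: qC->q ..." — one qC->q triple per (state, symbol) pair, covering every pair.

State merging on the prefix tree: take the shortest (then alphabetical) example prefix whose next move is undefined and point that move at state 0, else 1, else 2, ...; a target is out if some Accept/Reject pair would then sit in one state with the same input left (inseparable). If every existing state is out, open a new one.
a: 0a undefined. 0a->0: ok.
b: 0b undefined. 0b->0: no, a/bbbb meet in 0. Open state 1: 0b->1.
ba: 1a undefined. 1a->0: no, a/aaaba meet in 0. 1a->1: no, baa/aaaab meet in 1. Open state 2: 1a->2.
bb: 1b undefined. 1b->0: no, a/bbbb meet in 0. 1b->1: ok.
baa: 2a undefined. 2a->0: no, a/baaa meet in 0. 2a->1: no, baa/bbbb meet in 1. 2a->2: no, baa/aaaba meet in 2. Open state 3: 2a->3.
bab: 2b undefined. 2b->0: no, a/bab meet in 0. 2b->1: ok.
baaa: 3a undefined. 3a->0: no, a/baaa meet in 0. 3a->1: ok.
baab: 3b undefined. 3b->0: no, a/baab meet in 0. 3b->1: ok.
All examples now run through 4 states with every (state, symbol) defined. Accept strings end in {0,3}, Reject strings end in {1,2}; accept={0,3}.

states=4 start=0 accept={0,3} delta: 0a->0 0b->1 1a->2 1b->1 2a->3 2b->1 3a->1 3b->1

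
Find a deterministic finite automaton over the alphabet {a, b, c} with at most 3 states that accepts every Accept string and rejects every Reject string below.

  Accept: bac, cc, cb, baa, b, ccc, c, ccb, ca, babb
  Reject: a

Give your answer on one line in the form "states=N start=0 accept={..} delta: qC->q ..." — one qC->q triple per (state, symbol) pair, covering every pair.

states=2 start=0 accept={1} delta: 0a->0 0b->1 0c->1 1a->1 1b->1 1c->1

Fold the examples into a partial DFA from state 0: repeatedly fix the first undefined (state, symbol) met by the shortest-then-alphabetical prefix, trying targets in increasing order and rejecting any under which an Accept and a Reject string meet in one state with the same remainder; add a state when all current targets are rejected. Accepting states are where Accept strings end.
a: 0a undefined. 0a->0: ok.
b: 0b undefined. 0b->0: no, baa/a meet in 0. Open state 1: 0b->1.
c: 0c undefined. 0c->0: no, cc/a meet in 0. 0c->1: ok.
ba: 1a undefined. 1a->0: no, baa/a meet in 0. 1a->1: ok.
cb: 1b undefined. 1b->0: no, cb/a meet in 0. 1b->1: ok.
cc: 1c undefined. 1c->0: no, bac/a meet in 0. 1c->1: ok.
All examples now run through 2 states with every (state, symbol) defined. Accept strings end in {1}, Reject strings end in {0}; accept={1}.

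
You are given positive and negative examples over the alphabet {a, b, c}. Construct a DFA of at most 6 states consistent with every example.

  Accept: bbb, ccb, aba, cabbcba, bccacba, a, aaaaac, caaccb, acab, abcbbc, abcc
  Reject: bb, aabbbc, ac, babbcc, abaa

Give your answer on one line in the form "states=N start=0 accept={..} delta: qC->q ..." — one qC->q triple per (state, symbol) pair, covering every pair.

states=5 start=0 accept={0,1,3} delta: 0a->1 0b->1 0c->0 1a->2 1b->2 1c->2 2a->3 2b->3 2c->4 3a->2 3b->1 3c->1 4a->2 4b->2 4c->0

Fold the examples into a partial DFA from state 0: repeatedly fix the first undefined (state, symbol) met by the shortest-then-alphabetical prefix, trying targets in increasing order and rejecting any under which an Accept and a Reject string meet in one state with the same remainder; add a state when all current targets are rejected. Accepting states are where Accept strings end.
a: 0a undefined. 0a->0: no, aaaaac/ac meet in 0 with "c" left. Open state 1: 0a->1.
b: 0b undefined. 0b->0: no, bbb/bb meet in 0. 0b->1: ok.
c: 0c undefined. 0c->0: ok.
aa: 1a undefined. 1a->0: no, aaaaac/ac meet in 1 with "c" left. 1a->1: no, aaaaac/ac meet in 1 with "c" left. Open state 2: 1a->2.
ab: 1b undefined. 1b->0: no, abcbbc/bb meet in 0. 1b->1: no, bbb/bb meet in 1. 1b->2: ok.
ac: 1c undefined. 1c->0: no, bccacba/bb meet in 2. 1c->1: no, ccb/ac meet in 1. 1c->2: ok.
aaa: 2a undefined. 2a->0: no, ccb/abaa meet in 1. 2a->1: no, aaaaac/bb meet in 2. 2a->2: no, aba/bb meet in 2. Open state 3: 2a->3.
aab: 2b undefined. 2b->0: no, cabbcba/bb meet in 2. 2b->1: no, cabbcba/bb meet in 2. 2b->2: no, bbb/bb meet in 2. 2b->3: ok.
abc: 2c undefined. 2c->0: no, bccacba/abaa meet in 3 with "a" left. 2c->1: no, abcc/bb meet in 2. 2c->2: no, abcc/bb meet in 2. 2c->3: no, abcbbc/aabbbc meet in 3 with "bbc" left. Open state 4: 2c->4.
aaaa: 3a undefined. 3a->0: no, aaaaac/bb meet in 2. 3a->1: no, ccb/abaa meet in 1. 3a->2: ok.
aabb: 3b undefined. 3b->0: no, acab/babbcc meet in 0. 3b->1: ok.
abcb: 4b undefined. 4b->0: no, abcbbc/bb meet in 2. 4b->1: no, abcbbc/aabbbc meet in 4. 4b->2: ok.
abcc: 4c undefined. 4c->0: ok.
bcca: 4a undefined. 4a->0: no, bccacba/bb meet in 2. 4a->1: no, bccacba/bb meet in 2. 4a->2: ok.
cabbc: 3c undefined. 3c->0: no, cabbcba/bb meet in 2. 3c->1: ok.
All examples now run through 5 states with every (state, symbol) defined. Accept strings end in {0,1,3}, Reject strings end in {2,4}; accept={0,1,3}.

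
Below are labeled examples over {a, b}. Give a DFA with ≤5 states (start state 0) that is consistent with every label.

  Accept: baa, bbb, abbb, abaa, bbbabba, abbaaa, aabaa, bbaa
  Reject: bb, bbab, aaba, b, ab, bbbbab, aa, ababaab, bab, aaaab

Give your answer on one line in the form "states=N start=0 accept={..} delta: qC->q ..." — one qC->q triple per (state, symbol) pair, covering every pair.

State merging on the prefix tree: take the shortest (then alphabetical) example prefix whose next move is undefined and point that move at state 0, else 1, else 2, ...; a target is out if some Accept/Reject pair would then sit in one state with the same input left (inseparable). If every existing state is out, open a new one.
a: 0a undefined. 0a->0: ok.
b: 0b undefined. 0b->0: no, baa/bb meet in 0. Open state 1: 0b->1.
ba: 1a undefined. 1a->0: no, baa/aaba meet in 0. 1a->1: no, baa/aaba meet in 1. Open state 2: 1a->2.
bb: 1b undefined. 1b->0: no, bbb/bbab meet in 1. 1b->1: no, bbb/bb meet in 1. 1b->2: no, bbb/bab meet in 2 with "b" left. Open state 3: 1b->3.
baa: 2a undefined. 2a->0: no, baa/aa meet in 0. 2a->1: no, baa/b meet in 1. 2a->2: no, baa/aaba meet in 2. 2a->3: no, baa/bb meet in 3. Open state 4: 2a->4.
bab: 2b undefined. 2b->0: ok.
bba: 3a undefined. 3a->0: no, abbaaa/aa meet in 0. 3a->1: no, bbaa/aaba meet in 2. 3a->2: ok.
bbb: 3b undefined. 3b->0: no, bbb/bbab meet in 0. 3b->1: no, bbb/b meet in 1. 3b->2: no, bbb/aaba meet in 2. 3b->3: no, bbb/bb meet in 3. 3b->4: ok.
bbba: 4a undefined. 4a->0: no, bbbabba/aaba meet in 2. 4a->1: no, bbbabba/b meet in 1. 4a->2: no, bbbabba/aaba meet in 2. 4a->3: no, abbaaa/bb meet in 3. 4a->4: ok.
bbbb: 4b undefined. 4b->0: no, bbbabba/aaba meet in 2. 4b->1: no, bbbabba/aaba meet in 2. 4b->2: no, bbbabba/bbab meet in 0. 4b->3: ok.
All examples now run through 5 states with every (state, symbol) defined. Accept strings end in {4}, Reject strings end in {0,1,2,3}; accept={4}.

states=5 start=0 accept={4} delta: 0a->0 0b->1 1a->2 1b->3 2a->4 2b->0 3a->2 3b->4 4a->4 4b->3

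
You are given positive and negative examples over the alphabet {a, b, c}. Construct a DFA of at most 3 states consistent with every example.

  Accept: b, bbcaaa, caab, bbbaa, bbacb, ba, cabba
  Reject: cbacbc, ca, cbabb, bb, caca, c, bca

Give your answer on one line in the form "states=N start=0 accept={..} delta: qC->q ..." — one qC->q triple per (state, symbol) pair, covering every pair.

State merging on the prefix tree: take the shortest (then alphabetical) example prefix whose next move is undefined and point that move at state 0, else 1, else 2, ...; a target is out if some Accept/Reject pair would then sit in one state with the same input left (inseparable). If every existing state is out, open a new one.
b: 0b undefined. 0b->0: no, b/bb meet in 0. Open state 1: 0b->1.
c: 0c undefined. 0c->0: ok.
ba: 1a undefined. 1a->0: no, ba/c meet in 0. 1a->1: ok.
bb: 1b undefined. 1b->0: no, b/cbabb meet in 1. 1b->1: no, b/cbabb meet in 1. Open state 2: 1b->2.
bc: 1c undefined. 1c->0: ok.
ca: 0a undefined. 0a->0: ok.
bba: 2a undefined. 2a->0: no, cabba/cbacbc meet in 0. 2a->1: ok.
bbb: 2b undefined. 2b->0: no, bbbaa/cbacbc meet in 0. 2b->1: no, b/cbabb meet in 1. 2b->2: ok.
bbc: 2c undefined. 2c->0: no, bbcaaa/cbacbc meet in 0. 2c->1: ok.
All examples now run through 3 states with every (state, symbol) defined. Accept strings end in {1}, Reject strings end in {0,2}; accept={1}.

states=3 start=0 accept={1} delta: 0a->0 0b->1 0c->0 1a->1 1b->2 1c->0 2a->1 2b->2 2c->1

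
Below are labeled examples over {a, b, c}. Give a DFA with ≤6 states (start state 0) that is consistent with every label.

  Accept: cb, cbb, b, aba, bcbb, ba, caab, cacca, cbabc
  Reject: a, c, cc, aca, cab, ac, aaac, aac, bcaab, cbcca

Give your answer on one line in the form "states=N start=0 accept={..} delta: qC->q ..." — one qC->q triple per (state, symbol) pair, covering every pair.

Fold the examples into a partial DFA from state 0: repeatedly fix the first undefined (state, symbol) met by the shortest-then-alphabetical prefix, trying targets in increasing order and rejecting any under which an Accept and a Reject string meet in one state with the same remainder; add a state when all current targets are rejected. Accepting states are where Accept strings end.
a: 0a undefined. 0a->0: ok.
b: 0b undefined. 0b->0: no, b/a meet in 0. Open state 1: 0b->1.
c: 0c undefined. 0c->0: no, cb/cab meet in 1. 0c->1: no, b/c meet in 1. Open state 2: 0c->2.
ba: 1a undefined. 1a->0: no, aba/a meet in 0. 1a->1: ok.
bc: 1c undefined. 1c->0: no, b/bcaab meet in 1. 1c->1: ok.
ca: 2a undefined. 2a->0: no, b/cab meet in 1. 2a->1: no, b/aca meet in 1. 2a->2: no, cb/cab meet in 2 with "b" left. Open state 3: 2a->3.
cb: 2b undefined. 2b->0: no, cb/a meet in 0. 2b->1: no, cb/cbcca meet in 1. 2b->2: no, cb/c meet in 2. 2b->3: no, cb/aca meet in 3. Open state 4: 2b->4.
cc: 2c undefined. 2c->0: ok.
bcb: 1b undefined. 1b->0: ok.
caa: 3a undefined. 3a->0: ok.
cab: 3b undefined. 3b->0: ok.
cac: 3c undefined. 3c->0: no, cacca/aca meet in 3. 3c->1: ok.
cba: 4a undefined. 4a->0: ok.
cbb: 4b undefined. 4b->0: no, cbb/a meet in 0. 4b->1: ok.
cbc: 4c undefined. 4c->0: ok.
All examples now run through 5 states with every (state, symbol) defined. Accept strings end in {1,4}, Reject strings end in {0,2,3}; accept={1,4}.

states=5 start=0 accept={1,4} delta: 0a->0 0b->1 0c->2 1a->1 1b->0 1c->1 2a->3 2b->4 2c->0 3a->0 3b->0 3c->1 4a->0 4b->1 4c->0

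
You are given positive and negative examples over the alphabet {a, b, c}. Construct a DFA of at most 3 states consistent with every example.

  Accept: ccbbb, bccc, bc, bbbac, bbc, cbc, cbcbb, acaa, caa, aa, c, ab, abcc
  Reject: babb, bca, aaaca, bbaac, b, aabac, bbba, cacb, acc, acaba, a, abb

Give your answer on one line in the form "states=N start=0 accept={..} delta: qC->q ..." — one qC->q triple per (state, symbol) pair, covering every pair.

states=3 start=0 accept={2} delta: 0a->1 0b->0 0c->2 1a->2 1b->2 1c->2 2a->1 2b->1 2c->1

Grow the machine one transition at a time. Run the examples from 0; the earliest place one falls off (shortest prefix, ties alphabetical) gets sent to the lowest-numbered state that keeps every Accept/Reject pair distinguishable — a pair clashes when both reach the same state with identical unread suffix — and to a fresh state only if none does.
a: 0a undefined. 0a->0: no, aa/a meet in 0. Open state 1: 0a->1.
b: 0b undefined. 0b->0: ok.
c: 0c undefined. 0c->0: no, ccbbb/b meet in 0. 0c->1: no, bccc/acc meet in 1 with "cc" left. Open state 2: 0c->2.
aa: 1a undefined. 1a->0: no, bc/bbaac meet in 2. 1a->1: no, bbbac/bbaac meet in 1 with "c" left. 1a->2: ok.
ab: 1b undefined. 1b->0: no, ab/babb meet in 0. 1b->1: no, ab/babb meet in 1. 1b->2: ok.
ac: 1c undefined. 1c->0: no, bc/acc meet in 2. 1c->1: no, bbbac/bbba meet in 1. 1c->2: ok.
ca: 2a undefined. 2a->0: no, acaa/bbba meet in 1. 2a->1: ok.
cb: 2b undefined. 2b->0: no, bc/aabac meet in 2. 2b->1: ok.
cc: 2c undefined. 2c->0: no, ccbbb/bbaac meet in 0. 2c->1: ok.
All examples now run through 3 states with every (state, symbol) defined. Accept strings end in {2}, Reject strings end in {0,1}; accept={2}.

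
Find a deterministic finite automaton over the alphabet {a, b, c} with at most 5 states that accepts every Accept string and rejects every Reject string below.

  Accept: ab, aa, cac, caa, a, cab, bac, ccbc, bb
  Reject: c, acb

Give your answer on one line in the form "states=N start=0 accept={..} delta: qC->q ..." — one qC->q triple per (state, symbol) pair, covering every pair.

State merging on the prefix tree: take the shortest (then alphabetical) example prefix whose next move is undefined and point that move at state 0, else 1, else 2, ...; a target is out if some Accept/Reject pair would then sit in one state with the same input left (inseparable). If every existing state is out, open a new one.
a: 0a undefined. 0a->0: ok.
b: 0b undefined. 0b->0: no, bac/c meet in 0 with "c" left. Open state 1: 0b->1.
c: 0c undefined. 0c->0: no, ab/acb meet in 1. 0c->1: no, ab/c meet in 1. Open state 2: 0c->2.
ba: 1a undefined. 1a->0: no, bac/c meet in 2. 1a->1: ok.
bb: 1b undefined. 1b->0: ok.
ca: 2a undefined. 2a->0: no, cac/c meet in 2. 2a->1: ok.
cc: 2c undefined. 2c->0: ok.
acb: 2b undefined. 2b->0: no, aa/acb meet in 0. 2b->1: no, ab/acb meet in 1. 2b->2: ok.
bac: 1c undefined. 1c->0: ok.
All examples now run through 3 states with every (state, symbol) defined. Accept strings end in {0,1}, Reject strings end in {2}; accept={0,1}.

states=3 start=0 accept={0,1} delta: 0a->0 0b->1 0c->2 1a->1 1b->0 1c->0 2a->1 2b->2 2c->0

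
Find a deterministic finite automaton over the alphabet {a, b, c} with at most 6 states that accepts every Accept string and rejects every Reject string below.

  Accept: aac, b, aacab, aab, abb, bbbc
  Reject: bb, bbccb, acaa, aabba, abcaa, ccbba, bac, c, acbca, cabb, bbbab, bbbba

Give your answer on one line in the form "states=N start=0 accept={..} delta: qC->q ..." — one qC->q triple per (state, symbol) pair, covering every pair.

states=5 start=0 accept={2,4} delta: 0a->1 0b->2 0c->1 1a->3 1b->0 1c->0 2a->0 2b->3 2c->1 3a->0 3b->4 3c->2 4a->1 4b->0 4c->2

Fold the examples into a partial DFA from state 0: repeatedly fix the first undefined (state, symbol) met by the shortest-then-alphabetical prefix, trying targets in increasing order and rejecting any under which an Accept and a Reject string meet in one state with the same remainder; add a state when all current targets are rejected. Accepting states are where Accept strings end.
a: 0a undefined. 0a->0: no, aac/c meet in 0 with "c" left. Open state 1: 0a->1.
b: 0b undefined. 0b->0: no, b/bb meet in 0. 0b->1: no, aac/bac meet in 1 with "ac" left. Open state 2: 0b->2.
c: 0c undefined. 0c->0: no, abb/cabb meet in 1 with "bb" left. 0c->1: ok.
aa: 1a undefined. 1a->0: no, aac/c meet in 1. 1a->1: no, abb/cabb meet in 1 with "bb" left. 1a->2: no, aab/bb meet in 2 with "b" left. Open state 3: 1a->3.
ab: 1b undefined. 1b->0: ok.
ac: 1c undefined. 1c->0: ok.
ba: 2a undefined. 2a->0: ok.
bb: 2b undefined. 2b->0: no, b/bbccb meet in 2. 2b->1: no, bbbc/bb meet in 1. 2b->2: no, b/bb meet in 2. 2b->3: ok.
aab: 3b undefined. 3b->0: no, b/cabb meet in 2. 3b->1: no, aab/aabba meet in 1. 3b->2: no, b/bbbab meet in 2. 3b->3: no, aab/bb meet in 3. Open state 4: 3b->4.
aac: 3c undefined. 3c->0: no, aac/bbccb meet in 0. 3c->1: no, aac/bac meet in 1. 3c->2: ok.
aabb: 4b undefined. 4b->0: ok.
acbc: 2c undefined. 2c->0: no, aac/bbccb meet in 2. 2c->1: ok.
bbba: 4a undefined. 4a->0: no, aac/bbbab meet in 2. 4a->1: ok.
bbbc: 4c undefined. 4c->0: no, bbbc/bbccb meet in 0. 4c->1: no, bbbc/aabba meet in 1. 4c->2: ok.
abcaa: 3a undefined. 3a->0: ok.
All examples now run through 5 states with every (state, symbol) defined. Accept strings end in {2,4}, Reject strings end in {0,1,3}; accept={2,4}.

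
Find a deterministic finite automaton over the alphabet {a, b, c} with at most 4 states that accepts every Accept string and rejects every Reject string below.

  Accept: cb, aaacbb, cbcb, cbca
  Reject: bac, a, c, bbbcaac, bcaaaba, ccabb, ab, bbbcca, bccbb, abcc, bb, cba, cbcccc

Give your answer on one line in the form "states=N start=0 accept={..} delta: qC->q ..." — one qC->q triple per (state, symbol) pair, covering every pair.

State merging on the prefix tree: take the shortest (then alphabetical) example prefix whose next move is undefined and point that move at state 0, else 1, else 2, ...; a target is out if some Accept/Reject pair would then sit in one state with the same input left (inseparable). If every existing state is out, open a new one.
a: 0a undefined. 0a->0: ok.
b: 0b undefined. 0b->0: ok.
c: 0c undefined. 0c->0: no, cb/bac meet in 0. Open state 1: 0c->1.
cb: 1b undefined. 1b->0: no, cb/a meet in 0. 1b->1: no, cb/bac meet in 1. Open state 2: 1b->2.
cc: 1c undefined. 1c->0: ok.
bca: 1a undefined. 1a->0: ok.
cba: 2a undefined. 2a->0: ok.
cbc: 2c undefined. 2c->0: no, cbcb/a meet in 0. 2c->1: no, cbca/a meet in 0. 2c->2: no, cb/cbcccc meet in 2. Open state 3: 2c->3.
cbca: 3a undefined. 3a->0: no, cbca/a meet in 0. 3a->1: no, cbca/bac meet in 1. 3a->2: ok.
cbcb: 3b undefined. 3b->0: no, cbcb/a meet in 0. 3b->1: no, cbcb/bac meet in 1. 3b->2: ok.
cbcc: 3c undefined. 3c->0: ok.
aaacbb: 2b undefined. 2b->0: no, aaacbb/a meet in 0. 2b->1: no, aaacbb/bac meet in 1. 2b->2: ok.
All examples now run through 4 states with every (state, symbol) defined. Accept strings end in {2}, Reject strings end in {0,1}; accept={2}.

states=4 start=0 accept={2} delta: 0a->0 0b->0 0c->1 1a->0 1b->2 1c->0 2a->0 2b->2 2c->3 3a->2 3b->2 3c->0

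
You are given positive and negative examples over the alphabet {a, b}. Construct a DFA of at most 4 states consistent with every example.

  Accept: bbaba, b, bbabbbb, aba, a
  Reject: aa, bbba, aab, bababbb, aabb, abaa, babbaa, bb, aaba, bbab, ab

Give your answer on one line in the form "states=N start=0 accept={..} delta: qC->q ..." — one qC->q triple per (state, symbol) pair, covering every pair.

states=3 start=0 accept={1} delta: 0a->1 0b->1 1a->2 1b->0 2a->2 2b->2

State merging on the prefix tree: take the shortest (then alphabetical) example prefix whose next move is undefined and point that move at state 0, else 1, else 2, ...; a target is out if some Accept/Reject pair would then sit in one state with the same input left (inseparable). If every existing state is out, open a new one.
a: 0a undefined. 0a->0: no, b/aab meet in 0 with "b" left. Open state 1: 0a->1.
b: 0b undefined. 0b->0: no, b/bb meet in 0. 0b->1: ok.
aa: 1a undefined. 1a->0: no, b/aab meet in 1. 1a->1: no, b/aa meet in 1. Open state 2: 1a->2.
ab: 1b undefined. 1b->0: ok.
aab: 2b undefined. 2b->0: no, bbaba/aabb meet in 1. 2b->1: no, bbaba/aab meet in 1. 2b->2: ok.
aaba: 2a undefined. 2a->0: no, bbaba/bababbb meet in 1. 2a->1: no, bbaba/aaba meet in 1. 2a->2: ok.
All examples now run through 3 states with every (state, symbol) defined. Accept strings end in {1}, Reject strings end in {0,2}; accept={1}.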